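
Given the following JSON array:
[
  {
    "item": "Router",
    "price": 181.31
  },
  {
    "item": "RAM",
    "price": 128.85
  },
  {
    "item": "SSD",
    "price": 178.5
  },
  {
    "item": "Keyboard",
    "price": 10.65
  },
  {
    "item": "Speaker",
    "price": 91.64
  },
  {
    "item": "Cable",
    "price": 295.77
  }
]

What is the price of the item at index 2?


Array index 2 -> SSD
price = 178.5

ANSWER: 178.5


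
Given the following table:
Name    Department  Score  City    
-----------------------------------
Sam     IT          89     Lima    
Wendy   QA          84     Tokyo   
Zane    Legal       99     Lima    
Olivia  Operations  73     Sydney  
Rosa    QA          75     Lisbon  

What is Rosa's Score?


Row 5: Rosa
Score = 75

ANSWER: 75


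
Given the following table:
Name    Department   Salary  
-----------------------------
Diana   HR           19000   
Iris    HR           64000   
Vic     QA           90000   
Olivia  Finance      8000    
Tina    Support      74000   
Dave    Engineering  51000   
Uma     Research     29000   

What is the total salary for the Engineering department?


Engineering department members:
  Dave: 51000
Total = 51000 = 51000

ANSWER: 51000


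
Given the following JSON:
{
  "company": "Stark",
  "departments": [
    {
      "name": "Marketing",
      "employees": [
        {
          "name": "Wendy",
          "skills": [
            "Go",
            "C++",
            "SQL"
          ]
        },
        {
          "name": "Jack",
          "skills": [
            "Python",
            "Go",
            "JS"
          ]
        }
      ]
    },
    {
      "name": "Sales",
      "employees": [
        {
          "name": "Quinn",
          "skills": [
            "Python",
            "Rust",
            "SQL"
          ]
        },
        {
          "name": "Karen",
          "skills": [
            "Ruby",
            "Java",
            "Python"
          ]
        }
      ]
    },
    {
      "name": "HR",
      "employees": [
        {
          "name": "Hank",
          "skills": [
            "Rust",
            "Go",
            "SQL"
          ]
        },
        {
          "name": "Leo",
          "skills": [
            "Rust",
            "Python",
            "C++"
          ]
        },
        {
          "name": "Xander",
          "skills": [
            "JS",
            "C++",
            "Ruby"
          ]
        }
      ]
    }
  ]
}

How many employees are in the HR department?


Path: departments[2].employees
Count: 3

ANSWER: 3


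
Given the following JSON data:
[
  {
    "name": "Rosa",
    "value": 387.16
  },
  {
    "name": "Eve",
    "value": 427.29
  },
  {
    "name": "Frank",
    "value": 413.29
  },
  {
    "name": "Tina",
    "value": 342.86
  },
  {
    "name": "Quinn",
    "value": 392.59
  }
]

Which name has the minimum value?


Comparing values:
  Rosa: 387.16
  Eve: 427.29
  Frank: 413.29
  Tina: 342.86
  Quinn: 392.59
Minimum: Tina (342.86)

ANSWER: Tina


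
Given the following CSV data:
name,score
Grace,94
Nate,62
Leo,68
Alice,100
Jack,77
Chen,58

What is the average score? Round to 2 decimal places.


Scores: 94, 62, 68, 100, 77, 58
Sum = 459
Count = 6
Average = 459 / 6 = 76.50

ANSWER: 76.50


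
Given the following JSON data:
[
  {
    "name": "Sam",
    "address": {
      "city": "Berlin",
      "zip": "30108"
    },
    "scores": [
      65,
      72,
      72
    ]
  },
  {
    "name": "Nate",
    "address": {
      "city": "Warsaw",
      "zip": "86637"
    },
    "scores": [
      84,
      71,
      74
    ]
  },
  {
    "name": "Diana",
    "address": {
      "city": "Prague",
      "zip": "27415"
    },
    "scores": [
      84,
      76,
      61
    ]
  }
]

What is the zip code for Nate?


Path: records[1].address.zip
Value: 86637

ANSWER: 86637


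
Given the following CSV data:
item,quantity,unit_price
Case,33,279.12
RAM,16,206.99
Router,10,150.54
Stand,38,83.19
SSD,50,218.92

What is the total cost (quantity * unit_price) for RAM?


Row: RAM
quantity = 16
unit_price = 206.99
total = 16 * 206.99 = 3311.84

ANSWER: 3311.84


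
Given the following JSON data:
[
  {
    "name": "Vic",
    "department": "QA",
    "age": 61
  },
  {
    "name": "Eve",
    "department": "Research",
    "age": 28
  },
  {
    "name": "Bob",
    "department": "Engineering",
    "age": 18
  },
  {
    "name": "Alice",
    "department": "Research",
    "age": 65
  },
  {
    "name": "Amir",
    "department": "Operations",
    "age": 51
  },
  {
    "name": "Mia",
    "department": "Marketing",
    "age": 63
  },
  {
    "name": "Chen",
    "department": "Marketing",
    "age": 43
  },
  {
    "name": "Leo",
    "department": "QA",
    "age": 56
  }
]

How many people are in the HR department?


Scanning records for department = HR
  No matches found
Count: 0

ANSWER: 0


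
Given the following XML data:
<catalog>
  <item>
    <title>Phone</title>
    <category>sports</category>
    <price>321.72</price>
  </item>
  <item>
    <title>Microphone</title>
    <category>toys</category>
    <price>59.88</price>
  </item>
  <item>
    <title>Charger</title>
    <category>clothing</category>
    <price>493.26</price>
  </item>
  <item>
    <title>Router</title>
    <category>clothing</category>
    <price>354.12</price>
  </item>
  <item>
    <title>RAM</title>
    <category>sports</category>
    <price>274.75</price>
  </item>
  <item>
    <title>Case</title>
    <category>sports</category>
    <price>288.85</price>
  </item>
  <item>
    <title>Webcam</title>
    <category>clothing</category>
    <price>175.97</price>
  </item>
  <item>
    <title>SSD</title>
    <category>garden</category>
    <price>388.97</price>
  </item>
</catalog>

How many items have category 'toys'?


Scanning <item> elements for <category>toys</category>:
  Item 2: Microphone -> MATCH
Count: 1

ANSWER: 1


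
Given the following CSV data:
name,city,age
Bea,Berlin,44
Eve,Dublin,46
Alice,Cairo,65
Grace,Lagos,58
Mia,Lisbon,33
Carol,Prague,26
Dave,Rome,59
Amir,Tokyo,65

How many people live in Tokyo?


Scanning city column for 'Tokyo':
  Row 8: Amir -> MATCH
Total matches: 1

ANSWER: 1


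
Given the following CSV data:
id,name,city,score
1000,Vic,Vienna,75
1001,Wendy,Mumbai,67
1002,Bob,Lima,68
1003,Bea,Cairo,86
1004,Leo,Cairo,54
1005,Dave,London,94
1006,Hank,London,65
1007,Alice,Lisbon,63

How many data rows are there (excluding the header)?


Counting rows (excluding header):
Header: id,name,city,score
Data rows: 8

ANSWER: 8


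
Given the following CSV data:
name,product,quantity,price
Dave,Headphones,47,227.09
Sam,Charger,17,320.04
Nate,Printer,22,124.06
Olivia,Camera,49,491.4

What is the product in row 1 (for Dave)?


Row 1: Dave
Column 'product' = Headphones

ANSWER: Headphones


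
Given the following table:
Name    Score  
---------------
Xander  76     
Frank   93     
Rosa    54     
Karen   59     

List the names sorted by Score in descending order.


Sorting by Score (descending):
  Frank: 93
  Xander: 76
  Karen: 59
  Rosa: 54


ANSWER: Frank, Xander, Karen, Rosa


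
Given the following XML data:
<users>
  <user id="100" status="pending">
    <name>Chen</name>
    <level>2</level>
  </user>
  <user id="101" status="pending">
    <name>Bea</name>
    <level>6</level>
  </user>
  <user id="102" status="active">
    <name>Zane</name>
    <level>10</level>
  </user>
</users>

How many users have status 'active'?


Counting users with status='active':
  Zane (id=102) -> MATCH
Count: 1

ANSWER: 1


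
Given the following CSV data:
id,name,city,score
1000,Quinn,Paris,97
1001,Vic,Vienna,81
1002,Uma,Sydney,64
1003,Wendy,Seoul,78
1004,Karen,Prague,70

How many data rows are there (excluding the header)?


Counting rows (excluding header):
Header: id,name,city,score
Data rows: 5

ANSWER: 5


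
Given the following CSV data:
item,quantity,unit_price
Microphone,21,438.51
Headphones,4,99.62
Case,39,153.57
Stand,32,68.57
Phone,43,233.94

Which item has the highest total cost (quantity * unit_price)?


Computing row totals:
  Microphone: 9208.71
  Headphones: 398.48
  Case: 5989.23
  Stand: 2194.24
  Phone: 10059.42
Maximum: Phone (10059.42)

ANSWER: Phone


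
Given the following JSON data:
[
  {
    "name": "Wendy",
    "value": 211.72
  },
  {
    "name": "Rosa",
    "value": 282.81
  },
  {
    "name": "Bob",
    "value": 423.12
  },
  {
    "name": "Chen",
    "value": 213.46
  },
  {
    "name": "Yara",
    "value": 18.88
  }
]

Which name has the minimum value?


Comparing values:
  Wendy: 211.72
  Rosa: 282.81
  Bob: 423.12
  Chen: 213.46
  Yara: 18.88
Minimum: Yara (18.88)

ANSWER: Yara


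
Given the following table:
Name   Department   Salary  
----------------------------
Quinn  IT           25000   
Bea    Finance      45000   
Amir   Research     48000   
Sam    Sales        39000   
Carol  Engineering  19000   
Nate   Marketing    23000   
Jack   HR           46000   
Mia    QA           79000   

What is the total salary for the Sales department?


Sales department members:
  Sam: 39000
Total = 39000 = 39000

ANSWER: 39000


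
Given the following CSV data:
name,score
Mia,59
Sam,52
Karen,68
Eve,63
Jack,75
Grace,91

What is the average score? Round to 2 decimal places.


Scores: 59, 52, 68, 63, 75, 91
Sum = 408
Count = 6
Average = 408 / 6 = 68.00

ANSWER: 68.00


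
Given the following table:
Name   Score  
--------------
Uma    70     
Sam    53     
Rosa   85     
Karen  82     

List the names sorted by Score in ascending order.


Sorting by Score (ascending):
  Sam: 53
  Uma: 70
  Karen: 82
  Rosa: 85


ANSWER: Sam, Uma, Karen, Rosa


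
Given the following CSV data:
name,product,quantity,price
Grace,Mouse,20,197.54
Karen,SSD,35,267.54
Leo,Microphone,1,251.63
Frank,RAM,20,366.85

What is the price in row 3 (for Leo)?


Row 3: Leo
Column 'price' = 251.63

ANSWER: 251.63


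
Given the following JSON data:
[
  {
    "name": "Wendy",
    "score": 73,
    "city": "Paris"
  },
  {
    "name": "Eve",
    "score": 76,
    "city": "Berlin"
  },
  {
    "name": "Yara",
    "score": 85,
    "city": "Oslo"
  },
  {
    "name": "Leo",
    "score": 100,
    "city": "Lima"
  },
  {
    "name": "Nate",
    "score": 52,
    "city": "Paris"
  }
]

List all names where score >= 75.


Filtering records where score >= 75:
  Wendy (score=73) -> no
  Eve (score=76) -> YES
  Yara (score=85) -> YES
  Leo (score=100) -> YES
  Nate (score=52) -> no


ANSWER: Eve, Yara, Leo


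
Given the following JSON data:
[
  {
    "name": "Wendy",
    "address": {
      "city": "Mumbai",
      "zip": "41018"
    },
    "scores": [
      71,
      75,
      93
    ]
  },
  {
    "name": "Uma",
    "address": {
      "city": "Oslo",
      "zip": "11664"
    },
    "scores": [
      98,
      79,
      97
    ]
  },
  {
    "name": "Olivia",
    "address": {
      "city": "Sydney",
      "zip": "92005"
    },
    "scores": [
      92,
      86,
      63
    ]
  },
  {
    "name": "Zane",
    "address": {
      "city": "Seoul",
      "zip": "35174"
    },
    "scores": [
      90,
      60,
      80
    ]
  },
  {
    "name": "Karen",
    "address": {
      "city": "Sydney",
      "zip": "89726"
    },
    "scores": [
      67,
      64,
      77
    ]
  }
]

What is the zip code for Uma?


Path: records[1].address.zip
Value: 11664

ANSWER: 11664


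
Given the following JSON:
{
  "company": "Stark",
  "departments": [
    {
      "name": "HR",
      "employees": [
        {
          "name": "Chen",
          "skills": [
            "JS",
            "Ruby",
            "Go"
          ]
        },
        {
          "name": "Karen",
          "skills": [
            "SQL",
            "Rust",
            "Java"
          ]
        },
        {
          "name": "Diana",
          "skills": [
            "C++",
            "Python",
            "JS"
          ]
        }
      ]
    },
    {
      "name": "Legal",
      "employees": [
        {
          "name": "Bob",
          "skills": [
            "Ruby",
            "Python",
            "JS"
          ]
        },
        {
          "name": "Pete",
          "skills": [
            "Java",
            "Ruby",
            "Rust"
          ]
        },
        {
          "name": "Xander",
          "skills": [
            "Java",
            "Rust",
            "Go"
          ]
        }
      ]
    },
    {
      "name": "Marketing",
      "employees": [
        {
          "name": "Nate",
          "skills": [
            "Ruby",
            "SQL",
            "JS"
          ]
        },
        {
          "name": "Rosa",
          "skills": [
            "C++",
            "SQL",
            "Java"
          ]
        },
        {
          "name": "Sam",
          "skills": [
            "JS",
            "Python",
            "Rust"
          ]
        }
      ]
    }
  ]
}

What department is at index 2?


Path: departments[2].name
Value: Marketing

ANSWER: Marketing


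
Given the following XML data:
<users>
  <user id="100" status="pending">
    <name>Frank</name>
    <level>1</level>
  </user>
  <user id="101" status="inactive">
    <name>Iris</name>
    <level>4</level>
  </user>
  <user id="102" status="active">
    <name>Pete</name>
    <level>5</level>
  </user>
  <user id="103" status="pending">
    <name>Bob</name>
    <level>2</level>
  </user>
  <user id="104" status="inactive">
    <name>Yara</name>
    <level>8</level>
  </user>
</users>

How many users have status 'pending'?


Counting users with status='pending':
  Frank (id=100) -> MATCH
  Bob (id=103) -> MATCH
Count: 2

ANSWER: 2


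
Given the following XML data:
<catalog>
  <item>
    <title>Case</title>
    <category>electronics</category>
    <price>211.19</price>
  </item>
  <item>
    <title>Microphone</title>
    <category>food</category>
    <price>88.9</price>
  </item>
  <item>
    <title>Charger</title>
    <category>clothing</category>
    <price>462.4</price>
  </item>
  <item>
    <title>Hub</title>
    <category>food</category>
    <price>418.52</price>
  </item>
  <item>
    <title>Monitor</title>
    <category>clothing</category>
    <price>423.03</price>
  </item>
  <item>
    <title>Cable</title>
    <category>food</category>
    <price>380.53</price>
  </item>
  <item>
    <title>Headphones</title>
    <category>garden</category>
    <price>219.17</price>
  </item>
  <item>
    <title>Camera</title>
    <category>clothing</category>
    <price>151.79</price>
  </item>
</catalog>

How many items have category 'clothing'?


Scanning <item> elements for <category>clothing</category>:
  Item 3: Charger -> MATCH
  Item 5: Monitor -> MATCH
  Item 8: Camera -> MATCH
Count: 3

ANSWER: 3


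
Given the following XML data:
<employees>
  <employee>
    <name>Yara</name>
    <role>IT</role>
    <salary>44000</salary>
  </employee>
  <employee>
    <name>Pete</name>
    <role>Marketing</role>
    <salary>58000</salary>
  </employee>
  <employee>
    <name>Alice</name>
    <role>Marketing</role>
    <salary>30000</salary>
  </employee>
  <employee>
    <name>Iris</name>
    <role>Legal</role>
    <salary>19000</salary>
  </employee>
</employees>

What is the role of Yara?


Searching for <employee> with <name>Yara</name>
Found at position 1
<role>IT</role>

ANSWER: IT


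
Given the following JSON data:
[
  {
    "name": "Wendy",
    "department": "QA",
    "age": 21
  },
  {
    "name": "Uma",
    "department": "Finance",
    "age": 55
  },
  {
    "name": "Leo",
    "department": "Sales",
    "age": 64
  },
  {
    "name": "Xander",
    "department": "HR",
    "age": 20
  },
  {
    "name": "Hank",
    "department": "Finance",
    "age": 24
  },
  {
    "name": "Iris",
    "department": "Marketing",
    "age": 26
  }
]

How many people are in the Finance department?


Scanning records for department = Finance
  Record 1: Uma
  Record 4: Hank
Count: 2

ANSWER: 2


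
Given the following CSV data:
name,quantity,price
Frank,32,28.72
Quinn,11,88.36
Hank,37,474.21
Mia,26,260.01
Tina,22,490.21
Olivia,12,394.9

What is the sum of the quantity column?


Values in 'quantity' column:
  Row 1: 32
  Row 2: 11
  Row 3: 37
  Row 4: 26
  Row 5: 22
  Row 6: 12
Sum = 32 + 11 + 37 + 26 + 22 + 12 = 140

ANSWER: 140


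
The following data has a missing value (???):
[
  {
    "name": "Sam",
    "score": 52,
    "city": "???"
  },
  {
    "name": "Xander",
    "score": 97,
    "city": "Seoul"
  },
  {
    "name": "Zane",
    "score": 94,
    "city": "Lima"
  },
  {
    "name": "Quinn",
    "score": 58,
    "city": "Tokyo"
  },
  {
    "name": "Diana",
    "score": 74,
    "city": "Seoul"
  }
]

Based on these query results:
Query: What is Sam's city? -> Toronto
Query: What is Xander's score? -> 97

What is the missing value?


The missing value is Sam's city
From query: Sam's city = Toronto

ANSWER: Toronto


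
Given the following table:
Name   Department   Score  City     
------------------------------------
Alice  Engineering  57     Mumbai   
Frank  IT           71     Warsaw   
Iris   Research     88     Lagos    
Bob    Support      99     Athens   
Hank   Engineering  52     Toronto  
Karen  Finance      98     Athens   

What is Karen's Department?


Row 6: Karen
Department = Finance

ANSWER: Finance


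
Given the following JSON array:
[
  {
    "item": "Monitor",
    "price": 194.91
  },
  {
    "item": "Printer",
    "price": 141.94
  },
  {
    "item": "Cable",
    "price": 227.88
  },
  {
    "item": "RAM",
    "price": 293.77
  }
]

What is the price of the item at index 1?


Array index 1 -> Printer
price = 141.94

ANSWER: 141.94


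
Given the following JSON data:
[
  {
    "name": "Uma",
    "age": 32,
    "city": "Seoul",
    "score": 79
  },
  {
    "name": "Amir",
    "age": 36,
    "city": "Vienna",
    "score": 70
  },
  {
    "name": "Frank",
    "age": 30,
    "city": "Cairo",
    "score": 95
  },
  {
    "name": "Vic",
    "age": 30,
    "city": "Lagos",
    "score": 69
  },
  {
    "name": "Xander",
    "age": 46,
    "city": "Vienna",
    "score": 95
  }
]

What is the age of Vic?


Looking up record where name = Vic
Record index: 3
Field 'age' = 30

ANSWER: 30


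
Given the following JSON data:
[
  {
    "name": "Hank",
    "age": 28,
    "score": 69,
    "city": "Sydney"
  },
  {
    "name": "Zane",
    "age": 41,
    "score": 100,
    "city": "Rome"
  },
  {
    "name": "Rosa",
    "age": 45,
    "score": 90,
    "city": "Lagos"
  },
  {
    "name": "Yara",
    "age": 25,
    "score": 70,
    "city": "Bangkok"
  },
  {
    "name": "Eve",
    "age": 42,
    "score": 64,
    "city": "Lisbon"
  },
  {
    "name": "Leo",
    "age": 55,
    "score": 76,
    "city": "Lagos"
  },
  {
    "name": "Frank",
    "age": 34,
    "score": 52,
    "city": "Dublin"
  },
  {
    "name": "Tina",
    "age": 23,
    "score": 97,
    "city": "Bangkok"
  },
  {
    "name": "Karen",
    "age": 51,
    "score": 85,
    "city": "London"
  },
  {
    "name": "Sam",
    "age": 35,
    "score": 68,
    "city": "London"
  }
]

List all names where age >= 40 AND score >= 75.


Checking both conditions:
  Hank (age=28, score=69) -> no
  Zane (age=41, score=100) -> YES
  Rosa (age=45, score=90) -> YES
  Yara (age=25, score=70) -> no
  Eve (age=42, score=64) -> no
  Leo (age=55, score=76) -> YES
  Frank (age=34, score=52) -> no
  Tina (age=23, score=97) -> no
  Karen (age=51, score=85) -> YES
  Sam (age=35, score=68) -> no


ANSWER: Zane, Rosa, Leo, Karen


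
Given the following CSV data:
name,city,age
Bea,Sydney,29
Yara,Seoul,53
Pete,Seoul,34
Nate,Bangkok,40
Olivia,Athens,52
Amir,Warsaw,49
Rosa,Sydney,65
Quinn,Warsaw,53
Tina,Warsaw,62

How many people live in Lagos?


Scanning city column for 'Lagos':
Total matches: 0

ANSWER: 0


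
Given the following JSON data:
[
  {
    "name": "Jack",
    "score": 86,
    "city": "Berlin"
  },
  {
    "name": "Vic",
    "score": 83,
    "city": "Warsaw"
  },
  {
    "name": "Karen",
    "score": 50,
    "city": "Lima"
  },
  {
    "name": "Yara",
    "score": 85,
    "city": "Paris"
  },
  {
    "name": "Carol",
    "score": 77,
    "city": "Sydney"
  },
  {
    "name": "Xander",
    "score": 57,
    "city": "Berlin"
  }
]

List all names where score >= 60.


Filtering records where score >= 60:
  Jack (score=86) -> YES
  Vic (score=83) -> YES
  Karen (score=50) -> no
  Yara (score=85) -> YES
  Carol (score=77) -> YES
  Xander (score=57) -> no


ANSWER: Jack, Vic, Yara, Carol


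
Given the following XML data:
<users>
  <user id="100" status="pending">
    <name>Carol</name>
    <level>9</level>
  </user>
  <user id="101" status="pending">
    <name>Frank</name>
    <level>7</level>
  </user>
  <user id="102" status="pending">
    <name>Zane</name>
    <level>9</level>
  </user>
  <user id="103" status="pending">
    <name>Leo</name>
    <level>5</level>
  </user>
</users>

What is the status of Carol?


Finding user with name = Carol
user id="100" status="pending"

ANSWER: pending


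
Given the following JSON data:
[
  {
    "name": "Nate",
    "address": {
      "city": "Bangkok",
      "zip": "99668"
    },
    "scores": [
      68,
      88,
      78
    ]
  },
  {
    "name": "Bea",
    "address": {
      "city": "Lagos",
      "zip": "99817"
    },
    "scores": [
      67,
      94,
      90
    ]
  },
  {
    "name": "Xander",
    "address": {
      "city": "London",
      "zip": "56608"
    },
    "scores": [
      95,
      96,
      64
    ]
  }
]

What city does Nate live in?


Path: records[0].address.city
Value: Bangkok

ANSWER: Bangkok


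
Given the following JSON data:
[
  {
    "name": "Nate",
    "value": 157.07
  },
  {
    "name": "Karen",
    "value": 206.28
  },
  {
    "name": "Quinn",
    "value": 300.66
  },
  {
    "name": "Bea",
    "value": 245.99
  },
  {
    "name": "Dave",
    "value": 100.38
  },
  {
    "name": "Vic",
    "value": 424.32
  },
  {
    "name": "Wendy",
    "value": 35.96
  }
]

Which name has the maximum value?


Comparing values:
  Nate: 157.07
  Karen: 206.28
  Quinn: 300.66
  Bea: 245.99
  Dave: 100.38
  Vic: 424.32
  Wendy: 35.96
Maximum: Vic (424.32)

ANSWER: Vic


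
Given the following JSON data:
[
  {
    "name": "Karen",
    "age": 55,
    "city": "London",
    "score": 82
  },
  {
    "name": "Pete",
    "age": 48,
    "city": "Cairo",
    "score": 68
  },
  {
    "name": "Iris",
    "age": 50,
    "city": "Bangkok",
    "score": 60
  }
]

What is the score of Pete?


Looking up record where name = Pete
Record index: 1
Field 'score' = 68

ANSWER: 68


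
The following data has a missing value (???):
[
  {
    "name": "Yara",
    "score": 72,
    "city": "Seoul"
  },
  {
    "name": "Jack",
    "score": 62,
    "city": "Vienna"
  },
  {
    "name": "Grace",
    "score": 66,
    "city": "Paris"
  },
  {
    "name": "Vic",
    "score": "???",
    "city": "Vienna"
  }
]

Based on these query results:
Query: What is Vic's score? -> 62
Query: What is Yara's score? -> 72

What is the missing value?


The missing value is Vic's score
From query: Vic's score = 62

ANSWER: 62


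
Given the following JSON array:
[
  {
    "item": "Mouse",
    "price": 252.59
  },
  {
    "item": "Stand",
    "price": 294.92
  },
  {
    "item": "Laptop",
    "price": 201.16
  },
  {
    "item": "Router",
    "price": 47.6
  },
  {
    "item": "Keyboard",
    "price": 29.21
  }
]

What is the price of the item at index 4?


Array index 4 -> Keyboard
price = 29.21

ANSWER: 29.21


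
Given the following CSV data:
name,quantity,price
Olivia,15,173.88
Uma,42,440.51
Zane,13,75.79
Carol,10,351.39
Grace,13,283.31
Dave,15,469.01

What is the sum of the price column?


Values in 'price' column:
  Row 1: 173.88
  Row 2: 440.51
  Row 3: 75.79
  Row 4: 351.39
  Row 5: 283.31
  Row 6: 469.01
Sum = 173.88 + 440.51 + 75.79 + 351.39 + 283.31 + 469.01 = 1793.89

ANSWER: 1793.89


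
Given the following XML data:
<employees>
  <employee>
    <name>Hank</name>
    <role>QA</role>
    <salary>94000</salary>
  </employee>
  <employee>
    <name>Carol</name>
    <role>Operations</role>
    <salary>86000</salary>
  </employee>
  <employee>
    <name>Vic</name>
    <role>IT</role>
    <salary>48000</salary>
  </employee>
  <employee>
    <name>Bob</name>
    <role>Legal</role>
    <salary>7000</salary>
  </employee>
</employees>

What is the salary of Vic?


Searching for <employee> with <name>Vic</name>
Found at position 3
<salary>48000</salary>

ANSWER: 48000


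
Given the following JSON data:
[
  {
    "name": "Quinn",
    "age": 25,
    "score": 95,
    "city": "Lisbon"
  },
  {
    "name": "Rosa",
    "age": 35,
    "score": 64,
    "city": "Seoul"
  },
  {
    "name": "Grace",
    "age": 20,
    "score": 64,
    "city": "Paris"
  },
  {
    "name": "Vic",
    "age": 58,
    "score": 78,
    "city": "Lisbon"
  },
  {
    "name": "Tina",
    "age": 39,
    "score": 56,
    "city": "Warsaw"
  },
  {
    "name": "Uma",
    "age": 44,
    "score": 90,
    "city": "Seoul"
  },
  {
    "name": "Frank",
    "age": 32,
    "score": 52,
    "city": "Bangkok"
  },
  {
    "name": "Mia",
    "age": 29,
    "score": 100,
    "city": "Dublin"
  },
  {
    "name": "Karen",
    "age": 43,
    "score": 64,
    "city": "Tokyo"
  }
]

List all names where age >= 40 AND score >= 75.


Checking both conditions:
  Quinn (age=25, score=95) -> no
  Rosa (age=35, score=64) -> no
  Grace (age=20, score=64) -> no
  Vic (age=58, score=78) -> YES
  Tina (age=39, score=56) -> no
  Uma (age=44, score=90) -> YES
  Frank (age=32, score=52) -> no
  Mia (age=29, score=100) -> no
  Karen (age=43, score=64) -> no


ANSWER: Vic, Uma


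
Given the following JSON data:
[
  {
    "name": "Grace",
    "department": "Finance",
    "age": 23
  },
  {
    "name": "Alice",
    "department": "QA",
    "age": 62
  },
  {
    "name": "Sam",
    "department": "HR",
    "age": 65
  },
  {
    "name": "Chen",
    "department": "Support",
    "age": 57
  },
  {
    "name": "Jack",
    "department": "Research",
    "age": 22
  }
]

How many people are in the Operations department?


Scanning records for department = Operations
  No matches found
Count: 0

ANSWER: 0


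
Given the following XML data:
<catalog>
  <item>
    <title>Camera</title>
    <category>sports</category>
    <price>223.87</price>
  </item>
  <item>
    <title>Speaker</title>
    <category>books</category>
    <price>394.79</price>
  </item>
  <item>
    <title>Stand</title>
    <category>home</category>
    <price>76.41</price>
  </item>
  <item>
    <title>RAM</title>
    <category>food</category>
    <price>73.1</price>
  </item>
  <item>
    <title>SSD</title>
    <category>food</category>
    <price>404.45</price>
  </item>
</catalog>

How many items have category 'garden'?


Scanning <item> elements for <category>garden</category>:
Count: 0

ANSWER: 0


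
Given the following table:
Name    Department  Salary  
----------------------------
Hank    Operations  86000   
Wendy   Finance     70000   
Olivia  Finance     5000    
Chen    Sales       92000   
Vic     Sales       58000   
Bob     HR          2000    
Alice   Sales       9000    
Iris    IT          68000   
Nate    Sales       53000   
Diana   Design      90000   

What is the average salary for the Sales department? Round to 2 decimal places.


Sales department members:
  Chen: 92000
  Vic: 58000
  Alice: 9000
  Nate: 53000
Sum = 212000
Count = 4
Average = 212000 / 4 = 53000.00

ANSWER: 53000.00


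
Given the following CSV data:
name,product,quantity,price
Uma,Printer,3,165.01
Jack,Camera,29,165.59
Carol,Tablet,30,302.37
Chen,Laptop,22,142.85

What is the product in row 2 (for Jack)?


Row 2: Jack
Column 'product' = Camera

ANSWER: Camera


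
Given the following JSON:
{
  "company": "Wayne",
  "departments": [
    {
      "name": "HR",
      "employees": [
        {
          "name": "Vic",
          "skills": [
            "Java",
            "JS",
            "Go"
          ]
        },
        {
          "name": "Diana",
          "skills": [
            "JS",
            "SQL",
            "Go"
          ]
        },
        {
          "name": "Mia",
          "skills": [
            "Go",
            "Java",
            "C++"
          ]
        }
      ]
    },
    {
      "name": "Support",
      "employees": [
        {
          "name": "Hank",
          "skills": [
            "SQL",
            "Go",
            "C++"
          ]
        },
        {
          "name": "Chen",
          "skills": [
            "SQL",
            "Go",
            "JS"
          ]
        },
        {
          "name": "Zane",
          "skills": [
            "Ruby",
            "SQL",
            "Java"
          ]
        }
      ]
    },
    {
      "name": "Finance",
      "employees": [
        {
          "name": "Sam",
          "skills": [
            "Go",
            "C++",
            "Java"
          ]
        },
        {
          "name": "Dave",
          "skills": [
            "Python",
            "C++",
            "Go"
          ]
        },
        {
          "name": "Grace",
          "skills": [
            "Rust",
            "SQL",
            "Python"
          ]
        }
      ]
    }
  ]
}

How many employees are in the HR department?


Path: departments[0].employees
Count: 3

ANSWER: 3


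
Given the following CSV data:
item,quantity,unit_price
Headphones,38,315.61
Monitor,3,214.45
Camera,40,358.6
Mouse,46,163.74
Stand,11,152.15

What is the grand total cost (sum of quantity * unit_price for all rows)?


Computing row totals:
  Headphones: 38 * 315.61 = 11993.18
  Monitor: 3 * 214.45 = 643.35
  Camera: 40 * 358.6 = 14344.0
  Mouse: 46 * 163.74 = 7532.04
  Stand: 11 * 152.15 = 1673.65
Grand total = 11993.18 + 643.35 + 14344.0 + 7532.04 + 1673.65 = 36186.22

ANSWER: 36186.22


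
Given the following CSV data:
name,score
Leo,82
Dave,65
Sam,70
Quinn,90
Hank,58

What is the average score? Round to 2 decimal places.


Scores: 82, 65, 70, 90, 58
Sum = 365
Count = 5
Average = 365 / 5 = 73.00

ANSWER: 73.00


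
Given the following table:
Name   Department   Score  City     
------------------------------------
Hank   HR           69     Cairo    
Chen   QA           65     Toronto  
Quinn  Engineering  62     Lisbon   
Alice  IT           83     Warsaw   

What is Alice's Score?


Row 4: Alice
Score = 83

ANSWER: 83


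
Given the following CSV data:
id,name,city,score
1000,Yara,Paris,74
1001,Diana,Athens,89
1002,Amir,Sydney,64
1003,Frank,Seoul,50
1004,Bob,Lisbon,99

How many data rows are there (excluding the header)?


Counting rows (excluding header):
Header: id,name,city,score
Data rows: 5

ANSWER: 5


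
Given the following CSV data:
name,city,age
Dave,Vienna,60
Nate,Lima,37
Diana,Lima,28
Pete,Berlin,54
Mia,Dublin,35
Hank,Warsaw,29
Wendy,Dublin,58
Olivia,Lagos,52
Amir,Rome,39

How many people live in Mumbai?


Scanning city column for 'Mumbai':
Total matches: 0

ANSWER: 0


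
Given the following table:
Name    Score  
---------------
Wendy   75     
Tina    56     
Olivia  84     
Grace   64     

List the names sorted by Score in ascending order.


Sorting by Score (ascending):
  Tina: 56
  Grace: 64
  Wendy: 75
  Olivia: 84


ANSWER: Tina, Grace, Wendy, Olivia


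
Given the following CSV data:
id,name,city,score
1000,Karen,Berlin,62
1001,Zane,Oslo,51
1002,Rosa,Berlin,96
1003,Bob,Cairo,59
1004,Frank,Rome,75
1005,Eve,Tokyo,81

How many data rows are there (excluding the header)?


Counting rows (excluding header):
Header: id,name,city,score
Data rows: 6

ANSWER: 6


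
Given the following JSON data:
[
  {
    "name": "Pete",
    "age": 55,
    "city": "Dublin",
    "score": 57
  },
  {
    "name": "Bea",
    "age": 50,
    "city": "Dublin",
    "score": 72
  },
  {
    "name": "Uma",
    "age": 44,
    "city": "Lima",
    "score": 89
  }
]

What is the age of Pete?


Looking up record where name = Pete
Record index: 0
Field 'age' = 55

ANSWER: 55


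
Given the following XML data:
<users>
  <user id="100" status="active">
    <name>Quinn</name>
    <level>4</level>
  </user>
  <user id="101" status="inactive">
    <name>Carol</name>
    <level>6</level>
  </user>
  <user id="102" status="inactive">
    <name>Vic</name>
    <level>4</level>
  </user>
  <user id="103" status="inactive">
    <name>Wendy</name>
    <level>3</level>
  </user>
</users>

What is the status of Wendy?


Finding user with name = Wendy
user id="103" status="inactive"

ANSWER: inactive


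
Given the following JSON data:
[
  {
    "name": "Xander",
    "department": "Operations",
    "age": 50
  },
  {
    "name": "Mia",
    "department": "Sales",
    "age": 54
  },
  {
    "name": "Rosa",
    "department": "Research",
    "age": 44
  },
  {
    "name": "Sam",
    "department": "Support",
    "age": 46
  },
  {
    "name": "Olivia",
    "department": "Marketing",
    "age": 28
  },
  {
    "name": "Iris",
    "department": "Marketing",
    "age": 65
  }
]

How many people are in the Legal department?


Scanning records for department = Legal
  No matches found
Count: 0

ANSWER: 0


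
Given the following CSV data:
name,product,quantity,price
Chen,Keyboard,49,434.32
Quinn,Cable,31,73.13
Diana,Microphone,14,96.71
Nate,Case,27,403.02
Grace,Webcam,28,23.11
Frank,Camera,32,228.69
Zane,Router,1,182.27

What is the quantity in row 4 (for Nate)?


Row 4: Nate
Column 'quantity' = 27

ANSWER: 27


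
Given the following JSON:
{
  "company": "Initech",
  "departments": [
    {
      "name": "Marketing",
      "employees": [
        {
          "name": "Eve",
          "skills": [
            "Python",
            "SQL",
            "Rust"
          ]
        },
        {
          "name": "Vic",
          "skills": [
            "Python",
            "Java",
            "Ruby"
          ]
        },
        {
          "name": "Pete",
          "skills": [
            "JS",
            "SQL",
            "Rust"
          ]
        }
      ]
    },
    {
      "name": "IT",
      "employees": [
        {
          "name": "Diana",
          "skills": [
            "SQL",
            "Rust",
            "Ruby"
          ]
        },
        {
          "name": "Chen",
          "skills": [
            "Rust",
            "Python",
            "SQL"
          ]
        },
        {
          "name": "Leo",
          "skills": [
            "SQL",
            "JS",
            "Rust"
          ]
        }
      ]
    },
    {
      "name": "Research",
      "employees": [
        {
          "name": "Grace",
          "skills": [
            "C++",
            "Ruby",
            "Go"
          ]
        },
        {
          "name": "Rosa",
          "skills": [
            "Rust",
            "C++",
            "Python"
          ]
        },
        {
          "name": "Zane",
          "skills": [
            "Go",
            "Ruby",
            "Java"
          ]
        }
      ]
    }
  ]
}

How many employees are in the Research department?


Path: departments[2].employees
Count: 3

ANSWER: 3


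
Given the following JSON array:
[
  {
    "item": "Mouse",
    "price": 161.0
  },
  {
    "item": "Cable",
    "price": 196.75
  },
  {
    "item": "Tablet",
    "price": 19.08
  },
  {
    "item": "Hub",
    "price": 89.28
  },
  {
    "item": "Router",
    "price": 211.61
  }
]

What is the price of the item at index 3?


Array index 3 -> Hub
price = 89.28

ANSWER: 89.28


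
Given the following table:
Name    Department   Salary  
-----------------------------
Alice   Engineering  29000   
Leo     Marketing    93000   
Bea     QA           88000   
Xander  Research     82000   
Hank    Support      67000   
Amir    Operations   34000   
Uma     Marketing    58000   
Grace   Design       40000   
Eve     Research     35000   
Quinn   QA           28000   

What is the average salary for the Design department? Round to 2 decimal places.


Design department members:
  Grace: 40000
Sum = 40000
Count = 1
Average = 40000 / 1 = 40000.00

ANSWER: 40000.00


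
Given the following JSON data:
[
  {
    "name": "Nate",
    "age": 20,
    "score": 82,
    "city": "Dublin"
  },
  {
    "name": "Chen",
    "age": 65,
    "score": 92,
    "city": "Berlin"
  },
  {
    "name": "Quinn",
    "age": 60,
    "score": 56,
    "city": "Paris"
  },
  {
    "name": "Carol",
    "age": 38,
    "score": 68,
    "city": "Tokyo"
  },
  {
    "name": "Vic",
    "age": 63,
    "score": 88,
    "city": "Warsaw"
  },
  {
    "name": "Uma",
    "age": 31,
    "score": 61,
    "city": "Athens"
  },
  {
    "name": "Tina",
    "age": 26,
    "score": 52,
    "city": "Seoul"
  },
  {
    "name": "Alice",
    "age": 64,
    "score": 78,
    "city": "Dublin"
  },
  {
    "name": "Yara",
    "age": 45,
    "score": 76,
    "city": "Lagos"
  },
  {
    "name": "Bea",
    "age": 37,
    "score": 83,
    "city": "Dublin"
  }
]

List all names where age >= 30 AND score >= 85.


Checking both conditions:
  Nate (age=20, score=82) -> no
  Chen (age=65, score=92) -> YES
  Quinn (age=60, score=56) -> no
  Carol (age=38, score=68) -> no
  Vic (age=63, score=88) -> YES
  Uma (age=31, score=61) -> no
  Tina (age=26, score=52) -> no
  Alice (age=64, score=78) -> no
  Yara (age=45, score=76) -> no
  Bea (age=37, score=83) -> no


ANSWER: Chen, Vic


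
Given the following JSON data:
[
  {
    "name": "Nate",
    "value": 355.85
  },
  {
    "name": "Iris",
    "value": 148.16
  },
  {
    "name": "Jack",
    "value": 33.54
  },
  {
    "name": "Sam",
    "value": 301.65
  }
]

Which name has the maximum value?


Comparing values:
  Nate: 355.85
  Iris: 148.16
  Jack: 33.54
  Sam: 301.65
Maximum: Nate (355.85)

ANSWER: Nate


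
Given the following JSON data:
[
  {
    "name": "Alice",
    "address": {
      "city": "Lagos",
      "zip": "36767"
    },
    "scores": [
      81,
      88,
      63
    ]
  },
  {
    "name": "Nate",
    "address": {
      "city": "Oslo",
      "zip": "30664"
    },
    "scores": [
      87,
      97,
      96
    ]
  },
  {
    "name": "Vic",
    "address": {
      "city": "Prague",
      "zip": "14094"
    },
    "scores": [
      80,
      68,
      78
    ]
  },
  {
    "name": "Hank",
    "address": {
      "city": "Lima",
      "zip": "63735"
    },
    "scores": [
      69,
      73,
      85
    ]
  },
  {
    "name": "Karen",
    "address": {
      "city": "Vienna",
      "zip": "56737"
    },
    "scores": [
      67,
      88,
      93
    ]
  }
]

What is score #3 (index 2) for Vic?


Path: records[2].scores[2]
Value: 78

ANSWER: 78


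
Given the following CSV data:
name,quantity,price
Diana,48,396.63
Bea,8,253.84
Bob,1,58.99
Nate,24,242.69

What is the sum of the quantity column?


Values in 'quantity' column:
  Row 1: 48
  Row 2: 8
  Row 3: 1
  Row 4: 24
Sum = 48 + 8 + 1 + 24 = 81

ANSWER: 81


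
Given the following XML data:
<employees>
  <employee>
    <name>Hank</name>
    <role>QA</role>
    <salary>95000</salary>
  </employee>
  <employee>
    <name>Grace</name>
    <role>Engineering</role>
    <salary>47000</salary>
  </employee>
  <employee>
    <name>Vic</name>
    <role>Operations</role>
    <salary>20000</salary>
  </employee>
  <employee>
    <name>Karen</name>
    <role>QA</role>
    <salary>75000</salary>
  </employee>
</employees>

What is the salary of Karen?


Searching for <employee> with <name>Karen</name>
Found at position 4
<salary>75000</salary>

ANSWER: 75000


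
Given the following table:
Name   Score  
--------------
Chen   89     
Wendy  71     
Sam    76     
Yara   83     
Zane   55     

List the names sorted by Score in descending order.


Sorting by Score (descending):
  Chen: 89
  Yara: 83
  Sam: 76
  Wendy: 71
  Zane: 55


ANSWER: Chen, Yara, Sam, Wendy, Zane


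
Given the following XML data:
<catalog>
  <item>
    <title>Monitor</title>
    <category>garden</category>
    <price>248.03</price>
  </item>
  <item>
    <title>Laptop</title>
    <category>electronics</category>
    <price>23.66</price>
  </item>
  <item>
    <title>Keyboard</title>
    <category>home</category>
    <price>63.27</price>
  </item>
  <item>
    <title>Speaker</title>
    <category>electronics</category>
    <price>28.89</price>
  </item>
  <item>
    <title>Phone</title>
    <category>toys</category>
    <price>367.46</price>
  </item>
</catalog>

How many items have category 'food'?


Scanning <item> elements for <category>food</category>:
Count: 0

ANSWER: 0
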